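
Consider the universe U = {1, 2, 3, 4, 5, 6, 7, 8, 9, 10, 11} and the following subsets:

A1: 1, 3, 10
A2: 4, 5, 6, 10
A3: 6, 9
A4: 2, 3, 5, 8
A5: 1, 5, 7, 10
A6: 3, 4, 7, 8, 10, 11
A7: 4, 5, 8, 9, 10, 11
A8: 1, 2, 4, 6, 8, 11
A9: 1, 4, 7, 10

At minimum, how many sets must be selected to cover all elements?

A6, A7, A8 together cover {1, 2, 3, 4, 5, 6, 7, 8, 9, 10, 11} — every element.
No 2 of the 9 sets cover everything (all 36 pairs fall short), so 3 is minimum.

3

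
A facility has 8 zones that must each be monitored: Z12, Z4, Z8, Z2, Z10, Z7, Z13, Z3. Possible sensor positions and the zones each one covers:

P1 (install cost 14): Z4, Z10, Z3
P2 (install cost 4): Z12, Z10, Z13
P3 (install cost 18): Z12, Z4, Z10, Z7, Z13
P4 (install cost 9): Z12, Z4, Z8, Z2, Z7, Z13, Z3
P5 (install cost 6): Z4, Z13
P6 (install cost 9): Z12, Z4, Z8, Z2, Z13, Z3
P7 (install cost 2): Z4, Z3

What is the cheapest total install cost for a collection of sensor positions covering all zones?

13

P2, P4 cover every zone at install cost 4 + 9 = 13.
Any cover uses at least 2 sensor positions; among all covering selections none totals below 13.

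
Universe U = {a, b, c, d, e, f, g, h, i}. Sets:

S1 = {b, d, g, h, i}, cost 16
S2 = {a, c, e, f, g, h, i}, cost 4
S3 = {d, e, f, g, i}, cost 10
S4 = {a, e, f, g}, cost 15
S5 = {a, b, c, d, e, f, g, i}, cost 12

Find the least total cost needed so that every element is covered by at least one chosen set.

S2, S5 cover every element at cost 4 + 12 = 16.
Any cover uses at least 2 sets; among all covering selections none totals below 16.

16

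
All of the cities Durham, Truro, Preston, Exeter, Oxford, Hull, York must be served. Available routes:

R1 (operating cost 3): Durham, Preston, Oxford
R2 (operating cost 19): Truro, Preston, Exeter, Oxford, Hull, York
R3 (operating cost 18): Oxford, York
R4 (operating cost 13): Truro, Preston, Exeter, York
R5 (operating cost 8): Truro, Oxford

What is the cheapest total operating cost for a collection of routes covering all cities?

R1, R2 cover every city at operating cost 3 + 19 = 22.
Any cover uses at least 2 routes; among all covering selections none totals below 22.
Greedy by coverage-per-operating cost would pick R1, R4, R2 for 35 — worse than the optimum 22.

22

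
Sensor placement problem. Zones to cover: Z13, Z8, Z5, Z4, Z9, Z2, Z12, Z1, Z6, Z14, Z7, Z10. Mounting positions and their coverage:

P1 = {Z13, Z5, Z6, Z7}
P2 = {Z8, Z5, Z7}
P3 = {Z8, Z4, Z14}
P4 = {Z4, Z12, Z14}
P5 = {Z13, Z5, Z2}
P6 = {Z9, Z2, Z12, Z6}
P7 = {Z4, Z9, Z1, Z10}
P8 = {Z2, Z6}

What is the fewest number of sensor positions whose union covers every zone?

4

P1, P3, P6, P7 together cover {Z13, Z8, Z5, Z4, Z9, Z2, Z12, Z1, Z6, Z14, Z7, Z10} — every zone.
No 3 of the 8 sensor positions cover everything (all 56 triples fall short), so 4 is minimum.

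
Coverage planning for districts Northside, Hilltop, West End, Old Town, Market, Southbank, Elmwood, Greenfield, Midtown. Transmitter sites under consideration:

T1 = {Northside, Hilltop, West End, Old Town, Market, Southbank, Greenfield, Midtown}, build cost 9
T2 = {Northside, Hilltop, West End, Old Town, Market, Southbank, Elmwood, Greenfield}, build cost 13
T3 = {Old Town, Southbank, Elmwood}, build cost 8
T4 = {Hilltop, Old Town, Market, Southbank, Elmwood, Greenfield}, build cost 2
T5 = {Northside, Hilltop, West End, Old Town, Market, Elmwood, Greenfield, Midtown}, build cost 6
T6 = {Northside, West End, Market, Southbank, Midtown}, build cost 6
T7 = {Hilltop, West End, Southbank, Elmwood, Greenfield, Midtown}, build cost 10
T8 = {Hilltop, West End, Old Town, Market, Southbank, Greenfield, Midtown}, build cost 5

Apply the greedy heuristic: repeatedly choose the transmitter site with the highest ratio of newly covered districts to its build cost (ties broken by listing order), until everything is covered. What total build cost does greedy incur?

8

Pick 1: T4 adds 6 new (Hilltop, Old Town, Market, Southbank, Elmwood, Greenfield) at build cost 2 (ratio 6/2).
Pick 2: T5 adds 3 new (Northside, West End, Midtown) at build cost 6 (ratio 3/6).
Greedy total build cost: 2 + 6 = 8.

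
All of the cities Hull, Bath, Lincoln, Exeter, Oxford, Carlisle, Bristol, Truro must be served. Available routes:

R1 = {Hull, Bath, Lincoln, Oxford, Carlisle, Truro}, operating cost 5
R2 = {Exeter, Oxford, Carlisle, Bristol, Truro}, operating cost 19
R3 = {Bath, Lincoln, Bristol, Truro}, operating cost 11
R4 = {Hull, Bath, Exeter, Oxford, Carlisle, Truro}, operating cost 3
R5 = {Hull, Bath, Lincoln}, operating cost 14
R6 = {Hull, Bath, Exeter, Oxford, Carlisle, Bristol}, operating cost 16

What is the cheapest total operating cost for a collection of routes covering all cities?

R3, R4 cover every city at operating cost 11 + 3 = 14.
Any cover uses at least 2 routes; among all covering selections none totals below 14.
Greedy by coverage-per-operating cost would pick R4, R1, R3 for 19 — worse than the optimum 14.

14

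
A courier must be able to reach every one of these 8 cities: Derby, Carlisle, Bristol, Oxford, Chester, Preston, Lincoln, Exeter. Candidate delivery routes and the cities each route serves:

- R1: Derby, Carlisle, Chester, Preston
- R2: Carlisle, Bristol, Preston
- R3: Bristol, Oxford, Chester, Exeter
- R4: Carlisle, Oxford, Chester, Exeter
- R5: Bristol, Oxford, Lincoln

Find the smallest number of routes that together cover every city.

3

R1, R3, R5 together cover {Derby, Carlisle, Bristol, Oxford, Chester, Preston, Lincoln, Exeter} — every city.
No 2 of the 5 routes cover everything (all 10 pairs fall short), so 3 is minimum.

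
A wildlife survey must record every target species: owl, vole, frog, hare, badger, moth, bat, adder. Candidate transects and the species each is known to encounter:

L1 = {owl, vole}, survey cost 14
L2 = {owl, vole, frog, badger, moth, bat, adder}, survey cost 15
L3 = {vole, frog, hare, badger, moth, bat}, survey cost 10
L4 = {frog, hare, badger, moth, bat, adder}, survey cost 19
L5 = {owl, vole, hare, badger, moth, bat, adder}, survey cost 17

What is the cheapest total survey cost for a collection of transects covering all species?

L2, L3 cover every species at survey cost 15 + 10 = 25.
Any cover uses at least 2 transects; among all covering selections none totals below 25.

25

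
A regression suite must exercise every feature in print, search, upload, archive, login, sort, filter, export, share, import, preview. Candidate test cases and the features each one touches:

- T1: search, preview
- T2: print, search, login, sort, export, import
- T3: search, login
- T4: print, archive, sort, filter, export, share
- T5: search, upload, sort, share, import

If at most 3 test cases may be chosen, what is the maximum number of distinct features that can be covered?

Choosing T1, T2, T4 covers {print, search, archive, login, sort, filter, export, share, import, preview} — 10 features.
No choice of 3 test cases does better; here upload is left uncovered.

10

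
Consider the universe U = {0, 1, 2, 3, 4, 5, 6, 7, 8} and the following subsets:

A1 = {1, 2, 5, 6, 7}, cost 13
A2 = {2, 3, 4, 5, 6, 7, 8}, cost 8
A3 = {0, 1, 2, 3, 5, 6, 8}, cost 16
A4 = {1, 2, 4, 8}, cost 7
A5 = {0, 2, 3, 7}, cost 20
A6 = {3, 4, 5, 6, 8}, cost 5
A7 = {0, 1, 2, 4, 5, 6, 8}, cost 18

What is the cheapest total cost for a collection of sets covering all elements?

24

A2, A3 cover every element at cost 8 + 16 = 24.
Any cover uses at least 2 sets; among all covering selections none totals below 24.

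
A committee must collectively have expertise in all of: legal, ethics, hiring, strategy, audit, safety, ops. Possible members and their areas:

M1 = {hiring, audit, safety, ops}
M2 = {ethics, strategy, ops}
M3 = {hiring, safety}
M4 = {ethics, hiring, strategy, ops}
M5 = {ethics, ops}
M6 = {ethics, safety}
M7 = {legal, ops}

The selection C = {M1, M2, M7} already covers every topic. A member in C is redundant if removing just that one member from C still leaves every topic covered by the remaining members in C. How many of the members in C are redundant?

Drop M1: hiring, audit, safety uncovered — not redundant.
Drop M2: ethics, strategy uncovered — not redundant.
Drop M7: legal uncovered — not redundant.
None of the members in C is redundant.

0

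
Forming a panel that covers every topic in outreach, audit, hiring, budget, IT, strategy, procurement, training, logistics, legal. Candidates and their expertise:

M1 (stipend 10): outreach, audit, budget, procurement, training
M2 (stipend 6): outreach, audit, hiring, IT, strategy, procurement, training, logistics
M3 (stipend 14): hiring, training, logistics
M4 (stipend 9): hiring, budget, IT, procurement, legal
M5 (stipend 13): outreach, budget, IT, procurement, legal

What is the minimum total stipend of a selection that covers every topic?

15

M2, M4 cover every topic at stipend 6 + 9 = 15.
Any cover uses at least 2 members; among all covering selections none totals below 15.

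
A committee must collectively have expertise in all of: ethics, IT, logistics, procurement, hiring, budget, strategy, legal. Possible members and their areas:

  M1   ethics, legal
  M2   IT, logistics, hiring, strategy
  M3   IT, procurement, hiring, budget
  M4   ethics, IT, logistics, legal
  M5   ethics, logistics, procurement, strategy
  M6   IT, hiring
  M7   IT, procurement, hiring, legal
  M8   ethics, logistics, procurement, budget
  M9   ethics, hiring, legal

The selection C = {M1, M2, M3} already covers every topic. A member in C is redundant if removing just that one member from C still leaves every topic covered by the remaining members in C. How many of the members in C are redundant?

0

Drop M1: ethics, legal uncovered — not redundant.
Drop M2: logistics, strategy uncovered — not redundant.
Drop M3: procurement, budget uncovered — not redundant.
None of the members in C is redundant.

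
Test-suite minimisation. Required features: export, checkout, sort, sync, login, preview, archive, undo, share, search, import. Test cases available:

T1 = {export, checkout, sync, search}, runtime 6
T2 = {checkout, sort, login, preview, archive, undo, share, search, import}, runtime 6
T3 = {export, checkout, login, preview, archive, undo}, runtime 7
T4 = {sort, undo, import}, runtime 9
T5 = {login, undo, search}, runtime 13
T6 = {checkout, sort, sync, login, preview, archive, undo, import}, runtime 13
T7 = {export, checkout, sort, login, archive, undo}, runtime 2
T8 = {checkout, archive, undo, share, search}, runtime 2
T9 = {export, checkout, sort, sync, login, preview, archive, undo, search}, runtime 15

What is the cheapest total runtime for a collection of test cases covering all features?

12

T1, T2 cover every feature at runtime 6 + 6 = 12.
Any cover uses at least 2 test cases; among all covering selections none totals below 12.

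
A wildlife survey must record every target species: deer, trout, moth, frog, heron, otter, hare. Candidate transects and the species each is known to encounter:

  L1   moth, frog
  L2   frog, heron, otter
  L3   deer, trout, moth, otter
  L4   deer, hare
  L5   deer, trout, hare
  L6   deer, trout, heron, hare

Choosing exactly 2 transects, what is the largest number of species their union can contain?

6

Choosing L1, L6 covers {deer, trout, moth, frog, heron, hare} — 6 species.
No choice of 2 transects does better; here otter is left uncovered.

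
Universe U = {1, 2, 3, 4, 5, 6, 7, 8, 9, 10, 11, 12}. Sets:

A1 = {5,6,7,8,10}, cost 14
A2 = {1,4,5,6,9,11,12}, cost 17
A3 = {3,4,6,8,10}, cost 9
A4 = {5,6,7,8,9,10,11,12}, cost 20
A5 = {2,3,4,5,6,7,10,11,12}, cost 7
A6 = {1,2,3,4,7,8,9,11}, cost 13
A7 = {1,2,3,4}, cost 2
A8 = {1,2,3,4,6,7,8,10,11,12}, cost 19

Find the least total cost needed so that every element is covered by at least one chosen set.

20

A5, A6 cover every element at cost 7 + 13 = 20.
Any cover uses at least 2 sets; among all covering selections none totals below 20.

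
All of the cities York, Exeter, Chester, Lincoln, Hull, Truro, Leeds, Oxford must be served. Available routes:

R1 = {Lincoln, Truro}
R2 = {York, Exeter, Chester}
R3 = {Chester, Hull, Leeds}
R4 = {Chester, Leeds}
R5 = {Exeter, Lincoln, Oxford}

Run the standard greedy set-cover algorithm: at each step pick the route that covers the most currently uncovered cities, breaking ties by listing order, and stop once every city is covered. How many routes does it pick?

Pick 1: R2 covers 3 new cities (York, Exeter, Chester).
Pick 2: R1 covers 2 new cities (Lincoln, Truro).
Pick 3: R3 covers 2 new cities (Hull, Leeds).
Pick 4: R5 covers 1 new cities (Oxford).
Greedy uses 4 routes.

4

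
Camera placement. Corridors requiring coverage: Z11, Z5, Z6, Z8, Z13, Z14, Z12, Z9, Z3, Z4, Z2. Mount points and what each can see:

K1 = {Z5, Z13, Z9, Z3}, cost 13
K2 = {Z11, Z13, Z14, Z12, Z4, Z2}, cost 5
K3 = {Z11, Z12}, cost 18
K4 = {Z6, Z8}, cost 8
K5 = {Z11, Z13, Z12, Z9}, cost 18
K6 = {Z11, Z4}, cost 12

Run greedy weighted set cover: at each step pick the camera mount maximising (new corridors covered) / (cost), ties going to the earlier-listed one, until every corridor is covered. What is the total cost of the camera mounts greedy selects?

Pick 1: K2 adds 6 new (Z11, Z13, Z14, Z12, Z4, Z2) at cost 5 (ratio 6/5).
Pick 2: K4 adds 2 new (Z6, Z8) at cost 8 (ratio 2/8).
Pick 3: K1 adds 3 new (Z5, Z9, Z3) at cost 13 (ratio 3/13).
Greedy total cost: 5 + 8 + 13 = 26.

26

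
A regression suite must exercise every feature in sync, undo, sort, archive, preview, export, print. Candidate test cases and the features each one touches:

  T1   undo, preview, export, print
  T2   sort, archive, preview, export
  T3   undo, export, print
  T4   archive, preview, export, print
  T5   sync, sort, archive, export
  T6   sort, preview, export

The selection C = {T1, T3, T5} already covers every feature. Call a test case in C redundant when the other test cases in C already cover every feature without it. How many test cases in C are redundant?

1

Drop T1: preview uncovered — not redundant.
Drop T3: the rest still cover every feature — redundant.
Drop T5: sync, sort, archive uncovered — not redundant.
1 redundant: T3.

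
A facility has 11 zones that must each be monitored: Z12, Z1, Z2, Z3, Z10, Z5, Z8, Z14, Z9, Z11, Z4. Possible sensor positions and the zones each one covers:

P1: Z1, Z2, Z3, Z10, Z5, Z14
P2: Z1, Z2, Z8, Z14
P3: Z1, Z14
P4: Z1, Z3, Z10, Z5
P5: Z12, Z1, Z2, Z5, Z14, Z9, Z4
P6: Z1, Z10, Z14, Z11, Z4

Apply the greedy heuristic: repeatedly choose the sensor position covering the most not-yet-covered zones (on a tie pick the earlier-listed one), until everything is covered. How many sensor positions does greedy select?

Pick 1: P5 covers 7 new zones (Z12, Z1, Z2, Z5, Z14, Z9, Z4).
Pick 2: P1 covers 2 new zones (Z3, Z10).
Pick 3: P2 covers 1 new zones (Z8).
Pick 4: P6 covers 1 new zones (Z11).
Greedy uses 4 sensor positions.

4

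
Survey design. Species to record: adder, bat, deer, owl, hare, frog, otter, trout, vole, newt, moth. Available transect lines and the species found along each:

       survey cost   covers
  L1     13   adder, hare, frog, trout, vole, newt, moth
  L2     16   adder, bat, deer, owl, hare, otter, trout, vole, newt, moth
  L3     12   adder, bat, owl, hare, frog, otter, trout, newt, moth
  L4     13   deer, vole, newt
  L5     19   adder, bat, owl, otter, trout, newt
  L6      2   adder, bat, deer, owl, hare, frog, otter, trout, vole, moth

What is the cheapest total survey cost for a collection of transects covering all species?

L3, L6 cover every species at survey cost 12 + 2 = 14.
Any cover uses at least 2 transects; among all covering selections none totals below 14.

14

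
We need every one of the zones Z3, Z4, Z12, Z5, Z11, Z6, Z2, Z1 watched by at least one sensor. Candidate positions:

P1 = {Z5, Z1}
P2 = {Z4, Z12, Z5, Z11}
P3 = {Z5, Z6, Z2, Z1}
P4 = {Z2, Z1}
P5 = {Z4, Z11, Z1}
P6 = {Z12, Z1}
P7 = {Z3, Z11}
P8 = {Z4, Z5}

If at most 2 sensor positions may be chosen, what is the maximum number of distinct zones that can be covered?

Choosing P2, P3 covers {Z4, Z12, Z5, Z11, Z6, Z2, Z1} — 7 zones.
No choice of 2 sensor positions does better; here Z3 is left uncovered.

7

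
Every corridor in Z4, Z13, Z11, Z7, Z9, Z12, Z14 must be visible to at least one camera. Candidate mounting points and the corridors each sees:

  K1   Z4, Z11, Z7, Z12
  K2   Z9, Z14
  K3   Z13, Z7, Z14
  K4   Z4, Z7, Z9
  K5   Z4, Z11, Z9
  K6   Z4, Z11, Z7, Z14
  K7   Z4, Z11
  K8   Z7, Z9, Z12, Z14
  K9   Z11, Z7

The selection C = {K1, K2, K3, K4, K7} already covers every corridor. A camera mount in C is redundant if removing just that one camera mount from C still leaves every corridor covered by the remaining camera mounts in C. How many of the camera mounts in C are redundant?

Drop K1: Z12 uncovered — not redundant.
Drop K2: the rest still cover every corridor — redundant.
Drop K3: Z13 uncovered — not redundant.
Drop K4: the rest still cover every corridor — redundant.
Drop K7: the rest still cover every corridor — redundant.
3 redundant: K2, K4, K7.

3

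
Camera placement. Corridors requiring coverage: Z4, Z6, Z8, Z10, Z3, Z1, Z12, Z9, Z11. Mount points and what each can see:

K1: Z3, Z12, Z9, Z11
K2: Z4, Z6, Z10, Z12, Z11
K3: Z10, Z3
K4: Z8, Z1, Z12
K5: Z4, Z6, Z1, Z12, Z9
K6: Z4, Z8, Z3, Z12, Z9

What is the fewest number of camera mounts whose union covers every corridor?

K1, K2, K4 together cover {Z4, Z6, Z8, Z10, Z3, Z1, Z12, Z9, Z11} — every corridor.
No 2 of the 6 camera mounts cover everything (all 15 pairs fall short), so 3 is minimum.

3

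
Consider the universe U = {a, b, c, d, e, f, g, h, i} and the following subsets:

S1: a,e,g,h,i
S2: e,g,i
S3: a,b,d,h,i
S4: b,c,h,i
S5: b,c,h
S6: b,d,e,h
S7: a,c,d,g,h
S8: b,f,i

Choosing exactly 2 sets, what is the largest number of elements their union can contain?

8

Choosing S7, S8 covers {a, b, c, d, f, g, h, i} — 8 elements.
No choice of 2 sets does better; here e is left uncovered.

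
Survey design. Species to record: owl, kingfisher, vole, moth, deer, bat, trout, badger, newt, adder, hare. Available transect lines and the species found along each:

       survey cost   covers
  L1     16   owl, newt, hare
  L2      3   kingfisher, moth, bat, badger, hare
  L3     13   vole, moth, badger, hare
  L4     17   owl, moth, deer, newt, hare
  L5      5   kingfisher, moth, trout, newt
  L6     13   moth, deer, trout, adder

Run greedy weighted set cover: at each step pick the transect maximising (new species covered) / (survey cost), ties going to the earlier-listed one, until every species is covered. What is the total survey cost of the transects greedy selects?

50

Pick 1: L2 adds 5 new (kingfisher, moth, bat, badger, hare) at survey cost 3 (ratio 5/3).
Pick 2: L5 adds 2 new (trout, newt) at survey cost 5 (ratio 2/5).
Pick 3: L6 adds 2 new (deer, adder) at survey cost 13 (ratio 2/13).
Pick 4: L3 adds 1 new (vole) at survey cost 13 (ratio 1/13).
Pick 5: L1 adds 1 new (owl) at survey cost 16 (ratio 1/16).
Greedy total survey cost: 3 + 5 + 13 + 13 + 16 = 50. (The true optimum is 45, so greedy overshoots here.)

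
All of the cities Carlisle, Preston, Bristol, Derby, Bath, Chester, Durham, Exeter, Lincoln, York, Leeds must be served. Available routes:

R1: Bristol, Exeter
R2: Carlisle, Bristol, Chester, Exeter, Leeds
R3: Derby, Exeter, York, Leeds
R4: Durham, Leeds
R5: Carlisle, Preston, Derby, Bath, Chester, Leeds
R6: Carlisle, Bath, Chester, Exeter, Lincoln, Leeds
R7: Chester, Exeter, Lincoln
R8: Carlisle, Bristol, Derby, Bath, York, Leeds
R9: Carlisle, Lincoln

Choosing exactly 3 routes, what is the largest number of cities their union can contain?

10

Choosing R4, R6, R8 covers {Carlisle, Bristol, Derby, Bath, Chester, Durham, Exeter, Lincoln, York, Leeds} — 10 cities.
No choice of 3 routes does better; here Preston is left uncovered.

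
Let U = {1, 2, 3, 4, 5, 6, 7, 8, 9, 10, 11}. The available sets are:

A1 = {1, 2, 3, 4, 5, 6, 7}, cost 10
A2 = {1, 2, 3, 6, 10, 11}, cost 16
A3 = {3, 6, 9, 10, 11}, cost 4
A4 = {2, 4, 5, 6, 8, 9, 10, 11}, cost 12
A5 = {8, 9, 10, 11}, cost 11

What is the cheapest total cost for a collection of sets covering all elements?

A1, A5 cover every element at cost 10 + 11 = 21.
Any cover uses at least 2 sets; among all covering selections none totals below 21.
Greedy by coverage-per-cost would pick A3, A1, A5 for 25 — worse than the optimum 21.

21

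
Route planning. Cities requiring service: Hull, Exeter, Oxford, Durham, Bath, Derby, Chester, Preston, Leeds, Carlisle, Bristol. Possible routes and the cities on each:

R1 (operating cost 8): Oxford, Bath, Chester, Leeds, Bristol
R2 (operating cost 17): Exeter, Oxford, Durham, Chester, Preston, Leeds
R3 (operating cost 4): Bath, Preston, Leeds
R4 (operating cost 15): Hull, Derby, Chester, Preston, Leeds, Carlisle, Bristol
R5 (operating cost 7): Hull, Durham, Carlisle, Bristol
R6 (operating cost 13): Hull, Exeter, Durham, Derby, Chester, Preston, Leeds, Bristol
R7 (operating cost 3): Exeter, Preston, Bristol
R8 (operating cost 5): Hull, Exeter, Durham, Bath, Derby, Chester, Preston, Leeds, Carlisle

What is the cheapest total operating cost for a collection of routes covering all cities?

13

R1, R8 cover every city at operating cost 8 + 5 = 13.
Any cover uses at least 2 routes; among all covering selections none totals below 13.
Greedy by coverage-per-operating cost would pick R8, R7, R1 for 16 — worse than the optimum 13.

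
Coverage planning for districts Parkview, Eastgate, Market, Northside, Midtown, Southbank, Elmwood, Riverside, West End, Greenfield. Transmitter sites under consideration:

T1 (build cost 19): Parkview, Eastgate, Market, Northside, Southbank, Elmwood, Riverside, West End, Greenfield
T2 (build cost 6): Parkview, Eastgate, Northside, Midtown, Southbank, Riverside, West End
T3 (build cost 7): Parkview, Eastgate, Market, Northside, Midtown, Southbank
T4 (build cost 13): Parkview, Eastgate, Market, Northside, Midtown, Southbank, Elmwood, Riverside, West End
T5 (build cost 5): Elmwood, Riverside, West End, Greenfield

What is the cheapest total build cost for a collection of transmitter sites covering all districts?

T3, T5 cover every district at build cost 7 + 5 = 12.
Any cover uses at least 2 transmitter sites; among all covering selections none totals below 12.
Greedy by coverage-per-build cost would pick T2, T5, T3 for 18 — worse than the optimum 12.

12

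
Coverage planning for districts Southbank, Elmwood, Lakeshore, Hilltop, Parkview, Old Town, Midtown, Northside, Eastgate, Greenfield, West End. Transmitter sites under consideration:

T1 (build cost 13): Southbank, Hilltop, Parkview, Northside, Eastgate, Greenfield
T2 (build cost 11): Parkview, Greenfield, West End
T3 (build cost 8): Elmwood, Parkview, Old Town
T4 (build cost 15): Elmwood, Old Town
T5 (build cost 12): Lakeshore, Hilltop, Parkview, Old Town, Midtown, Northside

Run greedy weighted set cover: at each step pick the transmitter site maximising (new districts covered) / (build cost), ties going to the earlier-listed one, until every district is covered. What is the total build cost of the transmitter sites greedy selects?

44

Pick 1: T5 adds 6 new (Lakeshore, Hilltop, Parkview, Old Town, Midtown, Northside) at build cost 12 (ratio 6/12).
Pick 2: T1 adds 3 new (Southbank, Eastgate, Greenfield) at build cost 13 (ratio 3/13).
Pick 3: T3 adds 1 new (Elmwood) at build cost 8 (ratio 1/8).
Pick 4: T2 adds 1 new (West End) at build cost 11 (ratio 1/11).
Greedy total build cost: 12 + 13 + 8 + 11 = 44.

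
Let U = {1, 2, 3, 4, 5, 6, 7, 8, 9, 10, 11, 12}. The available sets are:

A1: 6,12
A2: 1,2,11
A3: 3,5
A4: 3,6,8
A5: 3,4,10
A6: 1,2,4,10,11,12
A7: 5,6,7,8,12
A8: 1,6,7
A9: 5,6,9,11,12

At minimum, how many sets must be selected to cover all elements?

A2, A5, A7, A9 together cover {1, 2, 3, 4, 5, 6, 7, 8, 9, 10, 11, 12} — every element.
No 3 of the 9 sets cover everything (all 84 triples fall short), so 4 is minimum.

4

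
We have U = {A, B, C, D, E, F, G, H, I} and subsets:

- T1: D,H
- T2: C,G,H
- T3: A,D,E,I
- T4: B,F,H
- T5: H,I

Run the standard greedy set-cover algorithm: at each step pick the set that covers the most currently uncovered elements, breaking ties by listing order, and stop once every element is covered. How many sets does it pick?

Pick 1: T3 covers 4 new elements (A, D, E, I).
Pick 2: T2 covers 3 new elements (C, G, H).
Pick 3: T4 covers 2 new elements (B, F).
Greedy uses 3 sets.

3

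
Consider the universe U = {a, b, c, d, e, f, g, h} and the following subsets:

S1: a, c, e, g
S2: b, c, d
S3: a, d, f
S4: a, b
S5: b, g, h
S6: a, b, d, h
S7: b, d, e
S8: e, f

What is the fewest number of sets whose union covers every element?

S1, S3, S5 together cover {a, b, c, d, e, f, g, h} — every element.
No 2 of the 8 sets cover everything (all 28 pairs fall short), so 3 is minimum.

3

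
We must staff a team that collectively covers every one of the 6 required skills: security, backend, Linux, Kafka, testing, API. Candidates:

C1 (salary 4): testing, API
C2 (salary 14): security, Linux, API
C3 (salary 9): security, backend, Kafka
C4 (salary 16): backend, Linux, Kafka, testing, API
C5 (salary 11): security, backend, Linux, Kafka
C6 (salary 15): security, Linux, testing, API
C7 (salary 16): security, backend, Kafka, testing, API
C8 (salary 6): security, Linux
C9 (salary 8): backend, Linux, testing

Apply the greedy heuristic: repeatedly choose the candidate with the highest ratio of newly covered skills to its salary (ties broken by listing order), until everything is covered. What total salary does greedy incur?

Pick 1: C1 adds 2 new (testing, API) at salary 4 (ratio 2/4).
Pick 2: C5 adds 4 new (security, backend, Linux, Kafka) at salary 11 (ratio 4/11).
Greedy total salary: 4 + 11 = 15.

15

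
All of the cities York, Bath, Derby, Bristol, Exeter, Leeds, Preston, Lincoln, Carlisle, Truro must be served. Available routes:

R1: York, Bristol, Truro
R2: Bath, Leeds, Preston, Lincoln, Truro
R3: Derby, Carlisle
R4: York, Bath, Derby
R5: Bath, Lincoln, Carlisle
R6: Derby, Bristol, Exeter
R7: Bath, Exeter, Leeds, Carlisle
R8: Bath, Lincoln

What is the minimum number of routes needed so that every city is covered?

4

R1, R2, R3, R6 together cover {York, Bath, Derby, Bristol, Exeter, Leeds, Preston, Lincoln, Carlisle, Truro} — every city.
No 3 of the 8 routes cover everything (all 56 triples fall short), so 4 is minimum.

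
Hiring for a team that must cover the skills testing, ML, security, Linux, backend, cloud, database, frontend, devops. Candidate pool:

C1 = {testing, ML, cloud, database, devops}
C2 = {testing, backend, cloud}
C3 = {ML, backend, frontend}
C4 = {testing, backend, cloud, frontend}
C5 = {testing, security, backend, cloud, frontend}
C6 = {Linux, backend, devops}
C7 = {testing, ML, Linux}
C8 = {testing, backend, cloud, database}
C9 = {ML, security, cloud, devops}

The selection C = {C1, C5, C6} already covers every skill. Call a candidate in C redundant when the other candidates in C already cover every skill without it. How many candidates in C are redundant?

Drop C1: ML, database uncovered — not redundant.
Drop C5: security, frontend uncovered — not redundant.
Drop C6: Linux uncovered — not redundant.
None of the candidates in C is redundant.

0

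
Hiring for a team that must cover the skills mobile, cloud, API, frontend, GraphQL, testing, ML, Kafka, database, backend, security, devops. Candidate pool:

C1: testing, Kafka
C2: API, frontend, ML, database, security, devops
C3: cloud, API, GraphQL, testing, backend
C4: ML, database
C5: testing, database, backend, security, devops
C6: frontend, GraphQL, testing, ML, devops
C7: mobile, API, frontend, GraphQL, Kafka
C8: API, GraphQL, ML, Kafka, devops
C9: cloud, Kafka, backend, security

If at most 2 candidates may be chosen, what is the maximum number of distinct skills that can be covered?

Choosing C2, C3 covers {cloud, API, frontend, GraphQL, testing, ML, database, backend, security, devops} — 10 skills.
No choice of 2 candidates does better; here mobile, Kafka are left uncovered.

10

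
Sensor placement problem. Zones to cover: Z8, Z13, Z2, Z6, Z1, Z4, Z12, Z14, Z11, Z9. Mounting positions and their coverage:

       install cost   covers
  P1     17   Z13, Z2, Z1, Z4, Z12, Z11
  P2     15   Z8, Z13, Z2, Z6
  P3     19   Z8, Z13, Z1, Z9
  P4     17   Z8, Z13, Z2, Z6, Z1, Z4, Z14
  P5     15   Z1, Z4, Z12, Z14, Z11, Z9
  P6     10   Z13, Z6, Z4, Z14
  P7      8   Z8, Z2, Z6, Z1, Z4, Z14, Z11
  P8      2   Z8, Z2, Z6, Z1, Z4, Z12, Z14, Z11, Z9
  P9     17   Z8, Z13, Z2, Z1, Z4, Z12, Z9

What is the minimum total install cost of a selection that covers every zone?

12

P6, P8 cover every zone at install cost 10 + 2 = 12.
Any cover uses at least 2 sensor positions; among all covering selections none totals below 12.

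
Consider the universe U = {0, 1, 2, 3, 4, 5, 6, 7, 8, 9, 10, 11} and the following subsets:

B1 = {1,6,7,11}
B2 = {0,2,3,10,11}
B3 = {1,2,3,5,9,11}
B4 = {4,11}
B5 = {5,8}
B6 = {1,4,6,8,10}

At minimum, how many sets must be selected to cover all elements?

4

B1, B2, B3, B6 together cover {0, 1, 2, 3, 4, 5, 6, 7, 8, 9, 10, 11} — every element.
No 3 of the 6 sets cover everything (all 20 triples fall short), so 4 is minimum.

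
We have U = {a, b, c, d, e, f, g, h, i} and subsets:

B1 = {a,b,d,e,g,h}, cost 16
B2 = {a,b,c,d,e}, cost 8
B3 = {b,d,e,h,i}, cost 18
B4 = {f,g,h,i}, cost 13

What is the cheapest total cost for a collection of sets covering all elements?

B2, B4 cover every element at cost 8 + 13 = 21.
Any cover uses at least 2 sets; among all covering selections none totals below 21.

21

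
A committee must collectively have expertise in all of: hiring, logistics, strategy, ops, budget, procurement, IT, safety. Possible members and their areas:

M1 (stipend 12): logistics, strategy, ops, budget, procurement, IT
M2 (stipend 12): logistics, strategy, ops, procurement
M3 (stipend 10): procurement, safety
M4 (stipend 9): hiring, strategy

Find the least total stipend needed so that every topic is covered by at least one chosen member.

31

M1, M3, M4 cover every topic at stipend 12 + 10 + 9 = 31.
Any cover uses at least 3 members; among all covering selections none totals below 31.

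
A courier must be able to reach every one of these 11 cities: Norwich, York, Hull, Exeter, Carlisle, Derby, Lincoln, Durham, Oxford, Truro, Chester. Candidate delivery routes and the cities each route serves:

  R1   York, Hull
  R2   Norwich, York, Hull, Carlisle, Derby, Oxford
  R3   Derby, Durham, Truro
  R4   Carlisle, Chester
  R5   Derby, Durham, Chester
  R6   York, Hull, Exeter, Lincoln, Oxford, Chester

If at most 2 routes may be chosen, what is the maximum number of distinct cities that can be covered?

9

Choosing R2, R6 covers {Norwich, York, Hull, Exeter, Carlisle, Derby, Lincoln, Oxford, Chester} — 9 cities.
No choice of 2 routes does better; here Durham, Truro are left uncovered.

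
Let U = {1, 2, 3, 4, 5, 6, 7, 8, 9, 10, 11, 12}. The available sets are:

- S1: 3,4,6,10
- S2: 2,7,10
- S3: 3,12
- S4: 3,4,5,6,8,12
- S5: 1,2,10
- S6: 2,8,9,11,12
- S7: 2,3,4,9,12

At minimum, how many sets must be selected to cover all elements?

S2, S4, S5, S6 together cover {1, 2, 3, 4, 5, 6, 7, 8, 9, 10, 11, 12} — every element.
No 3 of the 7 sets cover everything (all 35 triples fall short), so 4 is minimum.

4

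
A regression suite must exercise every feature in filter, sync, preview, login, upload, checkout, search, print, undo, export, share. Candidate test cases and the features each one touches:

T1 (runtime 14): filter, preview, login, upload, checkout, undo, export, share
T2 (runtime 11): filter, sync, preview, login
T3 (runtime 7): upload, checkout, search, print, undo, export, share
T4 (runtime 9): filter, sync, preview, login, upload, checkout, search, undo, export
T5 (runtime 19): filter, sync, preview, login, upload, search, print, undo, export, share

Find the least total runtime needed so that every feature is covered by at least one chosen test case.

16

T3, T4 cover every feature at runtime 7 + 9 = 16.
Any cover uses at least 2 test cases; among all covering selections none totals below 16.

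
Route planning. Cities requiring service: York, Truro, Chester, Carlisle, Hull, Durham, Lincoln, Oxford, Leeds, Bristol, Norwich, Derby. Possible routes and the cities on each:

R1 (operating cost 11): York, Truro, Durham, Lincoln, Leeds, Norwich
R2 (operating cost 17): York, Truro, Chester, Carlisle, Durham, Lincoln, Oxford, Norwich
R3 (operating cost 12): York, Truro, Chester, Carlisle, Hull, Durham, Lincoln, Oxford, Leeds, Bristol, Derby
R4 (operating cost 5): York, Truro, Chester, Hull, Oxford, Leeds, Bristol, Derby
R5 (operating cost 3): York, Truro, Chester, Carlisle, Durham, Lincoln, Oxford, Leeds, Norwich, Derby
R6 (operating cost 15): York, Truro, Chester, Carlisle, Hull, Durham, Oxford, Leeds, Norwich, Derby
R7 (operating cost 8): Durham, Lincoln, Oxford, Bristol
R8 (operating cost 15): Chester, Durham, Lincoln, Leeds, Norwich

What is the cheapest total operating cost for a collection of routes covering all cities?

R4, R5 cover every city at operating cost 5 + 3 = 8.
Any cover uses at least 2 routes; among all covering selections none totals below 8.

8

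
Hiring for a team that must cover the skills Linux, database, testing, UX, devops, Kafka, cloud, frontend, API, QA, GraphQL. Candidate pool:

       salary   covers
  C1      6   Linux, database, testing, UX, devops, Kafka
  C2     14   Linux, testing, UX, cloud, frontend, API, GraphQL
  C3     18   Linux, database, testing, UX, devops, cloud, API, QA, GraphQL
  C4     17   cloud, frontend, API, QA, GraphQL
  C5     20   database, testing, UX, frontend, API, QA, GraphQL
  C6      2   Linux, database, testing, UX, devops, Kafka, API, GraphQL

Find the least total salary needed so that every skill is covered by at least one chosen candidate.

C4, C6 cover every skill at salary 17 + 2 = 19.
Any cover uses at least 2 candidates; among all covering selections none totals below 19.

19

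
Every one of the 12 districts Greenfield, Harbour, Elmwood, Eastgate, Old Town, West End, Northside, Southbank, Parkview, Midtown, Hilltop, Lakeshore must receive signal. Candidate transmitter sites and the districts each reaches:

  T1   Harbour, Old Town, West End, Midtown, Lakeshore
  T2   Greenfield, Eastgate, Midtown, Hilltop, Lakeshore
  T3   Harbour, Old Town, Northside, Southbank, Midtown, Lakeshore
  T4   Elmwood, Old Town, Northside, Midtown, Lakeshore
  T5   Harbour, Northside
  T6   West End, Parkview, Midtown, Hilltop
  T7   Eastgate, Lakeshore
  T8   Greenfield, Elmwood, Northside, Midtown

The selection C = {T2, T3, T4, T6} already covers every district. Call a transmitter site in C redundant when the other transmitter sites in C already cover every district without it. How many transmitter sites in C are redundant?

Drop T2: Greenfield, Eastgate uncovered — not redundant.
Drop T3: Harbour, Southbank uncovered — not redundant.
Drop T4: Elmwood uncovered — not redundant.
Drop T6: West End, Parkview uncovered — not redundant.
None of the transmitter sites in C is redundant.

0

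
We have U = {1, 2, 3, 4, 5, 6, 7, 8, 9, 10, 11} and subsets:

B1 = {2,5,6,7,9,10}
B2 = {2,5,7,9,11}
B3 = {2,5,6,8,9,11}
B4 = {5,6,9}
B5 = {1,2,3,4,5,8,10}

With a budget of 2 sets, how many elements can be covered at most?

Choosing B1, B5 covers {1, 2, 3, 4, 5, 6, 7, 8, 9, 10} — 10 elements.
No choice of 2 sets does better; here 11 is left uncovered.

10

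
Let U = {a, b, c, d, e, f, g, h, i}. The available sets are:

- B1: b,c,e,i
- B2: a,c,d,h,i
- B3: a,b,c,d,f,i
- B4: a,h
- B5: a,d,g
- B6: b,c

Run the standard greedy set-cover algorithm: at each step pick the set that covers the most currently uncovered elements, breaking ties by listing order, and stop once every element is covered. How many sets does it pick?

Pick 1: B3 covers 6 new elements (a, b, c, d, f, i).
Pick 2: B1 covers 1 new elements (e).
Pick 3: B2 covers 1 new elements (h).
Pick 4: B5 covers 1 new elements (g).
Greedy uses 4 sets.

4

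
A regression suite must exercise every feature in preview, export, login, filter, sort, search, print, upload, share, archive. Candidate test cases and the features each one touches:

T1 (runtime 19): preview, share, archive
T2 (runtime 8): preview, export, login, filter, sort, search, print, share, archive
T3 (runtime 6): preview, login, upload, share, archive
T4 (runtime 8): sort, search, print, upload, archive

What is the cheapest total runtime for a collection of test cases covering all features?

T2, T3 cover every feature at runtime 8 + 6 = 14.
Any cover uses at least 2 test cases; among all covering selections none totals below 14.

14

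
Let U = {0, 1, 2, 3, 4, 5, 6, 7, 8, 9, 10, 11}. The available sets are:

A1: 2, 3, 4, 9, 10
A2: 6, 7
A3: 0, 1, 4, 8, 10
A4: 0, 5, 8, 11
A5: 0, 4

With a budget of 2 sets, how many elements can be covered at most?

9

Choosing A1, A4 covers {0, 2, 3, 4, 5, 8, 9, 10, 11} — 9 elements.
No choice of 2 sets does better; here 1, 6, 7 are left uncovered.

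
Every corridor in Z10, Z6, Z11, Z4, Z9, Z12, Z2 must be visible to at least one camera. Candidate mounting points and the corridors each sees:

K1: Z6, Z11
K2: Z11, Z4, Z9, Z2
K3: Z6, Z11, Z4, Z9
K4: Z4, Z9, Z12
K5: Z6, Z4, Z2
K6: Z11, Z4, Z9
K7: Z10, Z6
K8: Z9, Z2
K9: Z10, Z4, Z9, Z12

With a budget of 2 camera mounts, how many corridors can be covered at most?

Choosing K1, K9 covers {Z10, Z6, Z11, Z4, Z9, Z12} — 6 corridors.
No choice of 2 camera mounts does better; here Z2 is left uncovered.

6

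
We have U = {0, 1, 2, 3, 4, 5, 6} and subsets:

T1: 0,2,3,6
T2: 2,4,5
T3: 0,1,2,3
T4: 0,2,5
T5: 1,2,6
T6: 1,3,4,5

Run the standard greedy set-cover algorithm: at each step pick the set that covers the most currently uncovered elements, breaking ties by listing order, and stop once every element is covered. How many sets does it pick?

Pick 1: T1 covers 4 new elements (0, 2, 3, 6).
Pick 2: T6 covers 3 new elements (1, 4, 5).
Greedy uses 2 sets.

2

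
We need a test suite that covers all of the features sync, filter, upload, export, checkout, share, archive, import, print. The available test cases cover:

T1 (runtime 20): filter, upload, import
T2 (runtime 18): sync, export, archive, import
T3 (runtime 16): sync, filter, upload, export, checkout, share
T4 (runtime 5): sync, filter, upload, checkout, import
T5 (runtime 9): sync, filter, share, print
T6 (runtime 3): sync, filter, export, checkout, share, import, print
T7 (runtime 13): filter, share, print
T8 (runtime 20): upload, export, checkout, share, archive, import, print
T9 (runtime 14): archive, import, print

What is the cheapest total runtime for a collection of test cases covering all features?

T4, T6, T9 cover every feature at runtime 5 + 3 + 14 = 22.
Any cover uses at least 2 test cases; among all covering selections none totals below 22.

22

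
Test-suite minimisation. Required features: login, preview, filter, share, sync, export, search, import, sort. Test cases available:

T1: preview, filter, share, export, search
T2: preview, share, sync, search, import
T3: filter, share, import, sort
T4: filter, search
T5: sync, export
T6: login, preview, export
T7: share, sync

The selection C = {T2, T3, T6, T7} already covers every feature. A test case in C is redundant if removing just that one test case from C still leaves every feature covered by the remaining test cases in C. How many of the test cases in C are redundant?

1

Drop T2: search uncovered — not redundant.
Drop T3: filter, sort uncovered — not redundant.
Drop T6: login, export uncovered — not redundant.
Drop T7: the rest still cover every feature — redundant.
1 redundant: T7.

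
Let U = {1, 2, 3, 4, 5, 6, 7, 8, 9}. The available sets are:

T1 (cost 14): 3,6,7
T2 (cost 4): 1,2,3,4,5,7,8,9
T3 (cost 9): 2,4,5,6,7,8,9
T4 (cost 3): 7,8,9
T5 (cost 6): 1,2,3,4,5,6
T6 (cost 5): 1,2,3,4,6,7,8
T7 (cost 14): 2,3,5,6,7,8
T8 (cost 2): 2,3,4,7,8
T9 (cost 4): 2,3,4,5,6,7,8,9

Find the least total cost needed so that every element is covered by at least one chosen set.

8

T2, T9 cover every element at cost 4 + 4 = 8.
Any cover uses at least 2 sets; among all covering selections none totals below 8.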